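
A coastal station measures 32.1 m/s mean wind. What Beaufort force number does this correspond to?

Beaufort force 11

32.1 m/s lies in the Beaufort 11 band (violent storm, 28.5–32.6 m/s).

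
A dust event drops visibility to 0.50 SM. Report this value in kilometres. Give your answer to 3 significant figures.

1 SM = 1.60934 km, so 0.50 × 1.60934 = 0.805 km.

0.805 km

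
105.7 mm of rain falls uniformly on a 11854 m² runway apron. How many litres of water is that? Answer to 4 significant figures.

1 mm over 1 m² is 1 L, so volume = 105.7 × 11854 = 1252967.8 L ≈ 1253000 L.

1253000 litres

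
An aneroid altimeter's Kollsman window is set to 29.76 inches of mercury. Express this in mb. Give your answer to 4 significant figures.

1008 mb

1 inHg = 33.8639 mb, so 29.76 × 33.8639 = 1008 mb.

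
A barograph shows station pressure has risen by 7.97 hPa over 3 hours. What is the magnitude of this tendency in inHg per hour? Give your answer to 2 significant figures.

7.97 hPa / 3 h × 0.02953 inHg/hPa = 0.078 inHg/h.

0.078 inHg per hour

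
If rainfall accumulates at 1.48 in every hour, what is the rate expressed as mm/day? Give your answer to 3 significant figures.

902 mm/day

1.48 in/hour × 25.4 mm/in × 24 hour/day = 902 mm/day.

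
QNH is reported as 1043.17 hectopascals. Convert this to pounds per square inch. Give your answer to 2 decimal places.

15.13 psi

1 hPa = 0.0145038 psi, so 1043.17 × 0.0145038 = 15.13 psi.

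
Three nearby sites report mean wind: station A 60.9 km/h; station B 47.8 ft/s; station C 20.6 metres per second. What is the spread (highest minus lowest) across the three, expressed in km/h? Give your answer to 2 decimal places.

station B: 47.8 ft/s = 52.4500 km/h.
station C: 20.6 m/s = 74.1600 km/h.
Spread: 74.1600 − 52.4500 = 21.71 km/h.

21.71 km/h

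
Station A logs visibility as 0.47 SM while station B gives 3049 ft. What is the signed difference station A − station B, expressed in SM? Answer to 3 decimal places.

station B: 3049 ft = 0.57746 SM.
Difference: 0.47000 − 0.57746 = -0.107 SM.

-0.107 SM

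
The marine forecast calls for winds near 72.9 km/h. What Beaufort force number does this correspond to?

Beaufort force 8

72.9 km/h = 20.3 m/s, which is Beaufort 8 (gale, 17.2–20.7 m/s).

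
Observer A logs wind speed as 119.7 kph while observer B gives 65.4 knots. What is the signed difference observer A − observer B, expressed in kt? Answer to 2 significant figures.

observer A: 119.7 km/h = 64.6328 kt.
Difference: 64.6328 − 65.4000 = -0.77 kt.

-0.77 kt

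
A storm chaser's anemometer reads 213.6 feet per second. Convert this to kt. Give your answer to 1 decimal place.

1 ft/s = 0.592484 kt, so 213.6 × 0.592484 = 126.6 kt.

126.6 kt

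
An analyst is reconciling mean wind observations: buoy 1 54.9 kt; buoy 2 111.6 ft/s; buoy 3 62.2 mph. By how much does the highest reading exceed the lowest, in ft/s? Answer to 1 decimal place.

20.4 ft/s

buoy 1: 54.9 kt = 92.661 ft/s.
buoy 3: 62.2 mph = 91.227 ft/s.
Spread: 111.600 − 91.227 = 20.4 ft/s.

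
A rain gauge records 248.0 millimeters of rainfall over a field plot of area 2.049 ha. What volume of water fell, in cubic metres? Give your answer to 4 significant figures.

5082 cubic metres

Area: 2.049 ha = 20490 m².
1 mm over 1 m² is 1 L, so volume = 248 × 20490 = 5081520 L = 5082 m³.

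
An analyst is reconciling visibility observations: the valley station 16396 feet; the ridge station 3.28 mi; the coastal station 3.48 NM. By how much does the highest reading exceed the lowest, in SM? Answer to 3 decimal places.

the valley station: 16396 ft = 3.10530 SM.
the coastal station: 3.48 nmi = 4.00471 SM.
Spread: 4.00471 − 3.10530 = 0.899 SM.

0.899 SM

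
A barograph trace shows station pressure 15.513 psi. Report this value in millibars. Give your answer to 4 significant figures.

1070 mb

1 psi = 68.9476 mb, so 15.513 × 68.9476 = 1070 mb.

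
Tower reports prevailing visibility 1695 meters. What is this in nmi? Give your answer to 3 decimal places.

0.915 nmi

1 m = 0.000539957 nmi, so 1695 × 0.000539957 = 0.915 nmi.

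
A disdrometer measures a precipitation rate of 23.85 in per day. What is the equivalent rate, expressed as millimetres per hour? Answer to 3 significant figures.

23.85 in/day × 25.4 mm/in × 0.0416667 day/hour = 25.2 mm/hour.

25.2 mm/hour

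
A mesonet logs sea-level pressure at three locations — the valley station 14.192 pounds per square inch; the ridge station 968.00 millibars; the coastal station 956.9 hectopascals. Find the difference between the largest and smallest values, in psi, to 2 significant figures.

0.31 psi

the ridge station: 968.00 mb = 14.0397 psi.
the coastal station: 956.9 hPa = 13.8787 psi.
Spread: 14.1920 − 13.8787 = 0.31 psi.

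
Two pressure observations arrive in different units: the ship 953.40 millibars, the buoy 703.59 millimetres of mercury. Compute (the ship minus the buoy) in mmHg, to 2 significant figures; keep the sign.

12 mmHg

the ship: 953.40 mb = 715.11 mmHg.
Difference: 715.11 − 703.59 = 12 mmHg.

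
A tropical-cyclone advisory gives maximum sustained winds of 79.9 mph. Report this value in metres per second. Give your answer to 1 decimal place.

35.7 m/s

1 mph = 0.44704 m/s, so 79.9 × 0.44704 = 35.7 m/s.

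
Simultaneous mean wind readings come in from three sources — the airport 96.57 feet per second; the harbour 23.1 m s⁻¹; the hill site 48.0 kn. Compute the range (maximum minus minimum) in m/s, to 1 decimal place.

6.3 m/s

the airport: 96.57 ft/s = 29.435 m/s.
the hill site: 48.0 kt = 24.693 m/s.
Spread: 29.435 − 23.100 = 6.3 m/s.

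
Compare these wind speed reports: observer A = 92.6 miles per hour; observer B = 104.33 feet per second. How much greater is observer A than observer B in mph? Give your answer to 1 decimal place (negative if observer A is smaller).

21.5 mph

observer B: 104.33 ft/s = 71.134 mph.
Difference: 92.600 − 71.134 = 21.5 mph.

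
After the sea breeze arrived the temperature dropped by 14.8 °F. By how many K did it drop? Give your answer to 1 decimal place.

8.2 K

A change of 1 °C equals a change of 1.8 °F: ΔK = 14.8 × 0.5556 = 8.2 K.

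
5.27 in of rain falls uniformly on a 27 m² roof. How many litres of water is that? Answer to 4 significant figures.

Depth: 5.27 in × 25.4 = 133.858 mm.
1 mm over 1 m² is 1 L, so volume = 133.858 × 27 = 3614.166 L ≈ 3614 L.

3614 litres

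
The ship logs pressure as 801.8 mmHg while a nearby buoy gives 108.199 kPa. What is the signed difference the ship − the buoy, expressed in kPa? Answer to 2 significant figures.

-1.3 kPa

the ship: 801.8 mmHg = 106.898 kPa.
Difference: 106.898 − 108.199 = -1.3 kPa.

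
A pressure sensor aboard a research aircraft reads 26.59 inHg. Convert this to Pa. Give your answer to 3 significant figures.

90000 Pa

1 inHg = 3386.39 Pa, so 26.59 × 3386.39 = 90000 Pa.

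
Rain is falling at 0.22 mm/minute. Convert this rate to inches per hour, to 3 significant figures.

0.22 mm/minute × 0.0393701 in/mm × 60 minute/hour = 0.520 in/hour.

0.520 in/hour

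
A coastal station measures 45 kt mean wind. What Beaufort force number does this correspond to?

Beaufort force 9

45 kt lies in the Beaufort 9 band (strong gale, 41–47 kt).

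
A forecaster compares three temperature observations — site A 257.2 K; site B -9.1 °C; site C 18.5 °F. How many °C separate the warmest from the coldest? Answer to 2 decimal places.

8.45 °C

site A: 257.2 K = -15.950 °C.
site C: 18.5 °F = -7.500 °C.
Spread: (-7.500) − (-15.950) = 8.450 °C.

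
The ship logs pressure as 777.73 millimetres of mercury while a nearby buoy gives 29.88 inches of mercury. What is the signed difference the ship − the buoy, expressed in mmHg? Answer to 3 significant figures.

the buoy: 29.88 inHg = 758.952 mmHg.
Difference: 777.730 − 758.952 = 18.8 mmHg.

18.8 mmHg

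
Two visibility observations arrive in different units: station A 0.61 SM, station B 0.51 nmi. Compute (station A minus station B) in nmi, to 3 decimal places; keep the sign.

station A: 0.61 SM = 0.53008 nmi.
Difference: 0.53008 − 0.51000 = 0.020 nmi.

0.020 nmi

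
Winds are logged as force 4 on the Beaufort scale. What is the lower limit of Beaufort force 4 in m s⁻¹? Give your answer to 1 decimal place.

Beaufort 4 (moderate breeze) spans 5.5–7.9 m/s.

5.5 m/s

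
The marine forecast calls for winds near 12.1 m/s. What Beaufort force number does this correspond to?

12.1 m/s lies in the Beaufort 6 band (strong breeze, 10.8–13.8 m/s).

Beaufort force 6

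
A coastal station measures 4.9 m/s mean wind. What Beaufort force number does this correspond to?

Beaufort force 3

4.9 m/s lies in the Beaufort 3 band (gentle breeze, 3.4–5.4 m/s).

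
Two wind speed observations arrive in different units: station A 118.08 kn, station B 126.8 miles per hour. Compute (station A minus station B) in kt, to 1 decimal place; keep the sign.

station B: 126.8 mph = 110.186 kt.
Difference: 118.080 − 110.186 = 7.9 kt.

7.9 kt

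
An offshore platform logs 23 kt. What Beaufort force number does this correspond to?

Beaufort force 6

23 kt lies in the Beaufort 6 band (strong breeze, 22–27 kt).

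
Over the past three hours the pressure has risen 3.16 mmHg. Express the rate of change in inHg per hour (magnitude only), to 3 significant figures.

0.0415 inHg per hour

3.16 mmHg / 3 h × 0.0393701 inHg/mmHg = 0.0415 inHg/h.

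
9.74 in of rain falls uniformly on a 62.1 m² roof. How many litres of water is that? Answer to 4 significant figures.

Depth: 9.74 in × 25.4 = 247.396 mm.
1 mm over 1 m² is 1 L, so volume = 247.396 × 62.1 = 15363.292 L ≈ 15360 L.

15360 litres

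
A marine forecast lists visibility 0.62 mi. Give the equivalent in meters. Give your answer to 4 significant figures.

1 SM = 1609.34 m, so 0.62 × 1609.34 = 997.8 m.

997.8 m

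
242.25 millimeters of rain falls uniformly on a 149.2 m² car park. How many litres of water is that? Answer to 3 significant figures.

1 mm over 1 m² is 1 L, so volume = 242.25 × 149.2 = 36143.7 L ≈ 36100 L.

36100 litres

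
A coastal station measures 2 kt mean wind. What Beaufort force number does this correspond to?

2 kt lies in the Beaufort 1 band (light air, 1–3 kt).

Beaufort force 1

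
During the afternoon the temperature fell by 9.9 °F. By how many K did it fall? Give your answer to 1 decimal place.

5.5 K

Converting a difference, only the 9/5 scale factor applies: ΔK = 9.9 × 0.5556 = 5.5 K.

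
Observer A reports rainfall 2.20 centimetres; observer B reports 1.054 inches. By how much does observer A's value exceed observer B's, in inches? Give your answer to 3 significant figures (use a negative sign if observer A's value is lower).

-0.188 in

observer A: 2.20 cm = 0.86614 in.
Difference: 0.86614 − 1.05400 = -0.188 in.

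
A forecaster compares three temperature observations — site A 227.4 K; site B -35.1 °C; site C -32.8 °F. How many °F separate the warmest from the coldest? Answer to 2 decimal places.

site A: 227.4 K = -45.750 °C.
site C: -32.8 °F = -36.000 °C.
Spread: (-35.100) − (-45.750) = 10.650 °C = 19.17 °F.

19.17 °F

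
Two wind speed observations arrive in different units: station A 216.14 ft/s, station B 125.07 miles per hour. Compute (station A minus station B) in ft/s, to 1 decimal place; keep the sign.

32.7 ft/s

station B: 125.07 mph = 183.436 ft/s.
Difference: 216.140 − 183.436 = 32.7 ft/s.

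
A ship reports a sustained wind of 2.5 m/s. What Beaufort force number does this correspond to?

Beaufort force 2

2.5 m/s lies in the Beaufort 2 band (light breeze, 1.6–3.3 m/s).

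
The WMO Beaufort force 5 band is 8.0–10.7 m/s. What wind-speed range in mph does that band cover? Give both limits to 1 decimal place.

8.0–10.7 m/s × 2.237 = 17.9–23.9 mph.

17.9 to 23.9 mph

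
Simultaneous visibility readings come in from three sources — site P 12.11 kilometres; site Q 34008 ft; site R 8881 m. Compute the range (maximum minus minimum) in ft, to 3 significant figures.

site P: 12.11 km = 39730.97 ft.
site R: 8881 m = 29137.14 ft.
Spread: 39730.97 − 29137.14 = 10600 ft.

10600 ft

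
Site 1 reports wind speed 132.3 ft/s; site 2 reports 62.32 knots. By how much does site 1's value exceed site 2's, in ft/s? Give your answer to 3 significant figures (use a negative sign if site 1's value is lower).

site 2: 62.32 kt = 105.184 ft/s.
Difference: 132.300 − 105.184 = 27.1 ft/s.

27.1 ft/s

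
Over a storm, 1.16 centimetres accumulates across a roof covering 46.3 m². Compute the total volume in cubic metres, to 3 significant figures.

Depth: 1.16 cm × 10 = 11.6 mm.
1 mm over 1 m² is 1 L, so volume = 11.6 × 46.3 = 537.08 L = 0.537 m³.

0.537 cubic metres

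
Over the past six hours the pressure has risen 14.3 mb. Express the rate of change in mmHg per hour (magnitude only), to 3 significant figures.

1.79 mmHg per hour

14.3 mb / 6 h × 0.750062 mmHg/mb = 1.79 mmHg/h.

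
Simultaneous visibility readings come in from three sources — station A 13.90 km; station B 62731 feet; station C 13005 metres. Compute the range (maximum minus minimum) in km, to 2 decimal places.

station B: 62731 ft = 19.1204 km.
station C: 13005 m = 13.0050 km.
Spread: 19.1204 − 13.0050 = 6.12 km.

6.12 km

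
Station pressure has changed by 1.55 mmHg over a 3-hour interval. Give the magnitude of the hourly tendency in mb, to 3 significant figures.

0.689 mb per hour

1.55 mmHg / 3 h × 1.33322 mb/mmHg = 0.689 mb/h.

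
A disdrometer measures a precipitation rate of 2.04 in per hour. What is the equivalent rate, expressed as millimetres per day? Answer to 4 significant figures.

1244 mm/day

2.04 in/hour × 25.4 mm/in × 24 hour/day = 1244 mm/day.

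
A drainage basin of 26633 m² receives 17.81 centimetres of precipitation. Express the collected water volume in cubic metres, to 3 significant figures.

4740 cubic metres

Depth: 17.81 cm × 10 = 178.1 mm.
1 mm over 1 m² is 1 L, so volume = 178.1 × 26633 = 4743337.3 L = 4740 m³.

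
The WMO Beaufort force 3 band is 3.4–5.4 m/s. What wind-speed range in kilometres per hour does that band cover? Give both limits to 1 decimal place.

3.4–5.4 m/s × 3.6 = 12.2–19.4 km/h.

12.2 to 19.4 km/h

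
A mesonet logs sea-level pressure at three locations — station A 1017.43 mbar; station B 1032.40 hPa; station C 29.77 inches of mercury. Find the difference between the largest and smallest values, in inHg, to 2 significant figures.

station A: 1017.43 mb = 30.0447 inHg.
station B: 1032.40 hPa = 30.4868 inHg.
Spread: 30.4868 − 29.7700 = 0.72 inHg.

0.72 inHg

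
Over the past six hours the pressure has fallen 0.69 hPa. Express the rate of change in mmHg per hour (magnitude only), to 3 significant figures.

0.0863 mmHg per hour

0.69 hPa / 6 h × 0.750062 mmHg/hPa = 0.0863 mmHg/h.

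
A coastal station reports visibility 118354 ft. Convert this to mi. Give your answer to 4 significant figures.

1 ft = 0.000189394 SM, so 118354 × 0.000189394 = 22.42 SM.

22.42 SM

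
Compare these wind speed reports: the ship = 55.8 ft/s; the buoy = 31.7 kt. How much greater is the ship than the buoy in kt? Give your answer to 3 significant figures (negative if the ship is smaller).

the ship: 55.8 ft/s = 33.0606 kt.
Difference: 33.0606 − 31.7000 = 1.36 kt.

1.36 kt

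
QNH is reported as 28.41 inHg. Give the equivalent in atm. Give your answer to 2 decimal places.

0.95 atm

1 inHg = 0.0334211 atm, so 28.41 × 0.0334211 = 0.95 atm.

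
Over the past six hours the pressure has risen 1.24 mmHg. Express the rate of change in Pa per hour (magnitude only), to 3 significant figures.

1.24 mmHg / 6 h × 133.322 Pa/mmHg = 27.6 Pa/h.

27.6 Pa per hour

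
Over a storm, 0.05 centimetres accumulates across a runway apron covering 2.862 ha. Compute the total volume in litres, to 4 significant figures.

14310 litres

Depth: 0.05 cm × 10 = 0.5 mm.
Area: 2.862 ha = 28620 m².
1 mm over 1 m² is 1 L, so volume = 0.5 × 28620 = 14310 L.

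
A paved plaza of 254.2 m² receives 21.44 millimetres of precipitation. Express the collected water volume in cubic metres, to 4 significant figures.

5.450 cubic metres

1 mm over 1 m² is 1 L, so volume = 21.44 × 254.2 = 5450.048 L = 5.450 m³.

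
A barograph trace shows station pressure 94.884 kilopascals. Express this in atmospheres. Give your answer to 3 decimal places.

0.936 atm

1 kPa = 0.00986923 atm, so 94.884 × 0.00986923 = 0.936 atm.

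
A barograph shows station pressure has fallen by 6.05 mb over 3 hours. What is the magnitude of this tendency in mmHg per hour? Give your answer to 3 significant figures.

6.05 mb / 3 h × 0.750062 mmHg/mb = 1.51 mmHg/h.

1.51 mmHg per hour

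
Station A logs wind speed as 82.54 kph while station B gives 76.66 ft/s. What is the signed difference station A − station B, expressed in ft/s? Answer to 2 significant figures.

station A: 82.54 km/h = 75.222 ft/s.
Difference: 75.222 − 76.660 = -1.4 ft/s.

-1.4 ft/s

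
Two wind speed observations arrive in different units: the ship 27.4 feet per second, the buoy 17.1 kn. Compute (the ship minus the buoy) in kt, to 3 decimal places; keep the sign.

the ship: 27.4 ft/s = 16.23406 kt.
Difference: 16.23406 − 17.10000 = -0.866 kt.

-0.866 kt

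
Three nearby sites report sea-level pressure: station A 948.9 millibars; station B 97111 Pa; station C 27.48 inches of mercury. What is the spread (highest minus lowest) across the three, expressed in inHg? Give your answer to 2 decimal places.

1.20 inHg

station A: 948.9 mb = 28.0210 inHg.
station B: 97111 Pa = 28.6769 inHg.
Spread: 28.6769 − 27.4800 = 1.20 inHg.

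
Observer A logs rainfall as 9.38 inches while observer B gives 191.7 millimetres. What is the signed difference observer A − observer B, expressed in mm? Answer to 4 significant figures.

observer A: 9.38 in = 238.2520 mm.
Difference: 238.2520 − 191.7000 = 46.55 mm.

46.55 mm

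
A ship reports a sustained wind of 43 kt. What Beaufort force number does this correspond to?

43 kt lies in the Beaufort 9 band (strong gale, 41–47 kt).

Beaufort force 9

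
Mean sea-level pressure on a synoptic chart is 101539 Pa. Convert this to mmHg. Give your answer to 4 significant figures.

1 Pa = 0.00750062 mmHg, so 101539 × 0.00750062 = 761.6 mmHg.

761.6 mmHg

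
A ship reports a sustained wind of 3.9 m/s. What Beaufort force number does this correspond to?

3.9 m/s lies in the Beaufort 3 band (gentle breeze, 3.4–5.4 m/s).

Beaufort force 3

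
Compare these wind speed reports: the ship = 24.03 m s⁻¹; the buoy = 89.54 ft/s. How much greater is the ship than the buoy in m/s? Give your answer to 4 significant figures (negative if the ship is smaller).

-3.262 m/s

the buoy: 89.54 ft/s = 27.29179 m/s.
Difference: 24.03000 − 27.29179 = -3.262 m/s.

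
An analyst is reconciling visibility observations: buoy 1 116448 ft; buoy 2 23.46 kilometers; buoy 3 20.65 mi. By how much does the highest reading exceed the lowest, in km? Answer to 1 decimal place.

buoy 1: 116448 ft = 35.493 km.
buoy 3: 20.65 SM = 33.233 km.
Spread: 35.493 − 23.460 = 12.0 km.

12.0 km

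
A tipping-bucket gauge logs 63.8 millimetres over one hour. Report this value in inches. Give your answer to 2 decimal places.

1 mm = 0.0393701 in, so 63.8 × 0.0393701 = 2.51 in.

2.51 in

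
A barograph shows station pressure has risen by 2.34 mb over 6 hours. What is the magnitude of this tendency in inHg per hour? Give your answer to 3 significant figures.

0.0115 inHg per hour

2.34 mb / 6 h × 0.02953 inHg/mb = 0.0115 inHg/h.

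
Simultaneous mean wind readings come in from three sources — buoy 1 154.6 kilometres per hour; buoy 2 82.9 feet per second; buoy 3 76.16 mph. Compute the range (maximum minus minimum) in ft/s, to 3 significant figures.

buoy 1: 154.6 km/h = 140.894 ft/s.
buoy 3: 76.16 mph = 111.701 ft/s.
Spread: 140.894 − 82.900 = 58.0 ft/s.

58.0 ft/s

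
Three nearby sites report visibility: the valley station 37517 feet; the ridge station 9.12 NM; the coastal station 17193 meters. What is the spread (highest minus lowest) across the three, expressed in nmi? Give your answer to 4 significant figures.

the valley station: 37517 ft = 6.17450 nmi.
the coastal station: 17193 m = 9.28348 nmi.
Spread: 9.28348 − 6.17450 = 3.109 nmi.

3.109 nmi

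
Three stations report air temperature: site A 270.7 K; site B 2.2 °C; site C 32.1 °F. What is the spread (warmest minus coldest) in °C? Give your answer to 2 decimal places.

4.65 °C

site A: 270.7 K = -2.450 °C.
site C: 32.1 °F = 0.056 °C.
Spread: 2.200 − (-2.450) = 4.650 °C.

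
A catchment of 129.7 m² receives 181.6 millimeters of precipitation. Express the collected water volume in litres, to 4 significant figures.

23550 litres

1 mm over 1 m² is 1 L, so volume = 181.6 × 129.7 = 23553.52 L ≈ 23550 L.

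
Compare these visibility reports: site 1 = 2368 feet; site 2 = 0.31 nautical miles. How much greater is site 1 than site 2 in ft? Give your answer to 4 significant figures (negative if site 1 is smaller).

site 2: 0.31 nmi = 1883.596 ft.
Difference: 2368.000 − 1883.596 = 484.4 ft.

484.4 ft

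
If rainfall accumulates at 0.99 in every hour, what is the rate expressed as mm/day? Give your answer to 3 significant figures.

604 mm/day

0.99 in/hour × 25.4 mm/in × 24 hour/day = 604 mm/day.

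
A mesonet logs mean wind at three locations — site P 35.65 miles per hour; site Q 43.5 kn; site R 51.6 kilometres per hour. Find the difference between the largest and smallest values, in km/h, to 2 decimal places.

28.96 km/h

site P: 35.65 mph = 57.3731 km/h.
site Q: 43.5 kt = 80.5620 km/h.
Spread: 80.5620 − 51.6000 = 28.96 km/h.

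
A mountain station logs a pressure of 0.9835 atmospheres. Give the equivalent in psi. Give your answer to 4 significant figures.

14.45 psi

1 atm = 14.6959 psi, so 0.9835 × 14.6959 = 14.45 psi.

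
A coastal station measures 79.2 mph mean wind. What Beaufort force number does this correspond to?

79.2 mph = 35.4 m/s, which is Beaufort 12 (hurricane force, ≥32.7 m/s).

Beaufort force 12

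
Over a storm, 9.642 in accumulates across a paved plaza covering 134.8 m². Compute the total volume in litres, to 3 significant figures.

33000 litres

Depth: 9.642 in × 25.4 = 244.9068 mm.
1 mm over 1 m² is 1 L, so volume = 244.9068 × 134.8 = 33013.437 L ≈ 33000 L.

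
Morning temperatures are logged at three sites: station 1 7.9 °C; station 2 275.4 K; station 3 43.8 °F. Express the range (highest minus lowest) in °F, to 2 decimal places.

station 2: 275.4 K = 2.250 °C.
station 3: 43.8 °F = 6.556 °C.
Spread: 7.900 − 2.250 = 5.650 °C = 10.17 °F.

10.17 °F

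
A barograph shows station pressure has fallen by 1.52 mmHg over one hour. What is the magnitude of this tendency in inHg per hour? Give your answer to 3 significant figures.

0.0598 inHg per hour

1.52 mmHg / 1 h × 0.0393701 inHg/mmHg = 0.0598 inHg/h.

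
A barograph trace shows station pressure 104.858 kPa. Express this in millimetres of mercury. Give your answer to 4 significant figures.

786.5 mmHg

1 kPa = 7.50062 mmHg, so 104.858 × 7.50062 = 786.5 mmHg.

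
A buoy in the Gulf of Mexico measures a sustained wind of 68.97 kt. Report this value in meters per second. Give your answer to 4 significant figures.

35.48 m/s

1 kt = 0.514444 m/s, so 68.97 × 0.514444 = 35.48 m/s.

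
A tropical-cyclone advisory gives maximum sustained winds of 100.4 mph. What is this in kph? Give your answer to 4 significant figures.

1 mph = 1.60934 km/h, so 100.4 × 1.60934 = 161.6 km/h.

161.6 km/h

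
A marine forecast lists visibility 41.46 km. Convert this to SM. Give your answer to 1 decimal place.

25.8 SM

1 km = 0.621371 SM, so 41.46 × 0.621371 = 25.8 SM.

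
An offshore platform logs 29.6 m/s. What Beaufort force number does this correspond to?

29.6 m/s lies in the Beaufort 11 band (violent storm, 28.5–32.6 m/s).

Beaufort force 11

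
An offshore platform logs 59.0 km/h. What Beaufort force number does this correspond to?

Beaufort force 7

59.0 km/h = 16.4 m/s, which is Beaufort 7 (near gale, 13.9–17.1 m/s).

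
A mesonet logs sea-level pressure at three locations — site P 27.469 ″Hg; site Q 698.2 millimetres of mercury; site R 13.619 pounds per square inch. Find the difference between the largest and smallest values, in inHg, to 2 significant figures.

site Q: 698.2 mmHg = 27.4882 inHg.
site R: 13.619 psi = 27.7286 inHg.
Spread: 27.7286 − 27.4690 = 0.26 inHg.

0.26 inHg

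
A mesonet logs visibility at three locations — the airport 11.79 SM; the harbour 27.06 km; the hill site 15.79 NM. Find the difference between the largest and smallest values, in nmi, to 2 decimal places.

the airport: 11.79 SM = 10.2452 nmi.
the harbour: 27.06 km = 14.6112 nmi.
Spread: 15.7900 − 10.2452 = 5.54 nmi.

5.54 nmi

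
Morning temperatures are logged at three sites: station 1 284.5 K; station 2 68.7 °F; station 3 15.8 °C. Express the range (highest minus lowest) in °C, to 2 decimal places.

station 1: 284.5 K = 11.350 °C.
station 2: 68.7 °F = 20.389 °C.
Spread: 20.389 − 11.350 = 9.039 °C.

9.04 °C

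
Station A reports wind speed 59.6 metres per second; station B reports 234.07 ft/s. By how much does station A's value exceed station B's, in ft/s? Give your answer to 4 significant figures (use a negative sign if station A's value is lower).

station A: 59.6 m/s = 195.5381 ft/s.
Difference: 195.5381 − 234.0700 = -38.53 ft/s.

-38.53 ft/s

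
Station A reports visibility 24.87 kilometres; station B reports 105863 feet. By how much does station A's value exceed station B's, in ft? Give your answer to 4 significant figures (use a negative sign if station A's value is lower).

station A: 24.87 km = 81594.49 ft.
Difference: 81594.49 − 105863.00 = -24270 ft.

-24270 ft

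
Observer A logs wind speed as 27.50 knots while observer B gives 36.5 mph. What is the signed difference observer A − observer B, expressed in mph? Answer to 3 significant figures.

-4.85 mph

observer A: 27.50 kt = 31.6464 mph.
Difference: 31.6464 − 36.5000 = -4.85 mph.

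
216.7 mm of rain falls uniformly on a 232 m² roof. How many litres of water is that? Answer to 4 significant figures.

1 mm over 1 m² is 1 L, so volume = 216.7 × 232 = 50274.4 L ≈ 50270 L.

50270 litres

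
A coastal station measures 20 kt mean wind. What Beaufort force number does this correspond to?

Beaufort force 5

20 kt lies in the Beaufort 5 band (fresh breeze, 17–21 kt).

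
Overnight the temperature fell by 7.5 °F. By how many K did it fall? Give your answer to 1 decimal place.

For a temperature change the 32° offset cancels: ΔK = 7.5 × 0.5556 = 4.2 K.

4.2 K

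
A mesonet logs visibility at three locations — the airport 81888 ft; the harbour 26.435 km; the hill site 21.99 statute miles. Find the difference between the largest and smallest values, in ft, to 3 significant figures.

the harbour: 26.435 km = 86729.00 ft.
the hill site: 21.99 SM = 116107.20 ft.
Spread: 116107.20 − 81888.00 = 34200 ft.

34200 ft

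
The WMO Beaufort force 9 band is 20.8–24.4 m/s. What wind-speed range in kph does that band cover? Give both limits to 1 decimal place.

74.9 to 87.8 km/h

20.8–24.4 m/s × 3.6 = 74.9–87.8 km/h.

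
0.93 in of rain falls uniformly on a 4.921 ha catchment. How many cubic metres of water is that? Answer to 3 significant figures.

Depth: 0.93 in × 25.4 = 23.622 mm.
Area: 4.921 ha = 49210 m².
1 mm over 1 m² is 1 L, so volume = 23.622 × 49210 = 1162438.6 L = 1160 m³.

1160 cubic metres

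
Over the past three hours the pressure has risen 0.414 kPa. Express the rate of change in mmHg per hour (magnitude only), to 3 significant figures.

0.414 kPa / 3 h × 7.50062 mmHg/kPa = 1.04 mmHg/h.

1.04 mmHg per hour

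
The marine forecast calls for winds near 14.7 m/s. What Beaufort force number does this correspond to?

14.7 m/s lies in the Beaufort 7 band (near gale, 13.9–17.1 m/s).

Beaufort force 7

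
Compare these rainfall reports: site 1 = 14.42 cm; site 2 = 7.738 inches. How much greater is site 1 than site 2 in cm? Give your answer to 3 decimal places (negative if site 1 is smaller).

-5.235 cm

site 2: 7.738 in = 19.65452 cm.
Difference: 14.42000 − 19.65452 = -5.235 cm.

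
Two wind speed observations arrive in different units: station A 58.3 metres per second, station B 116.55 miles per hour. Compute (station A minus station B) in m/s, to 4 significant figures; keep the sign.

station B: 116.55 mph = 52.10251 m/s.
Difference: 58.30000 − 52.10251 = 6.197 m/s.

6.197 m/s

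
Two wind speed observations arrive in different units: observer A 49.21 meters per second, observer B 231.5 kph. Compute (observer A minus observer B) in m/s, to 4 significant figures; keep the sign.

observer B: 231.5 km/h = 64.3056 m/s.
Difference: 49.2100 − 64.3056 = -15.10 m/s.

-15.10 m/s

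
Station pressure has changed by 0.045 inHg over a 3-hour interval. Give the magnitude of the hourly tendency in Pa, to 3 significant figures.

0.045 inHg / 3 h × 3386.39 Pa/inHg = 50.8 Pa/h.

50.8 Pa per hour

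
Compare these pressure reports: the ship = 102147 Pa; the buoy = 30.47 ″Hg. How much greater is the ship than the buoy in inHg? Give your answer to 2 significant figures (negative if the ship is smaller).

-0.31 inHg

the ship: 102147 Pa = 30.1640 inHg.
Difference: 30.1640 − 30.4700 = -0.31 inHg.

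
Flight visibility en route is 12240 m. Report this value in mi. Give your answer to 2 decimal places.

7.61 SM

1 m = 0.000621371 SM, so 12240 × 0.000621371 = 7.61 SM.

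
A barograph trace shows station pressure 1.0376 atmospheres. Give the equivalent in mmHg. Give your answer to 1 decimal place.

1 atm = 760 mmHg, so 1.0376 × 760 = 788.6 mmHg.

788.6 mmHg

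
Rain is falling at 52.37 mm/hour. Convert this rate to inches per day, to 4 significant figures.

49.48 in/day

52.37 mm/hour × 0.0393701 in/mm × 24 hour/day = 49.48 in/day.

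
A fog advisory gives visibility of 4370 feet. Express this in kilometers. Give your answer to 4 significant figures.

1.332 km

1 ft = 0.0003048 km, so 4370 × 0.0003048 = 1.332 km.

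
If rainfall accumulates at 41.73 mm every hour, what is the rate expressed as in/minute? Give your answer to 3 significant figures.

0.0274 in/minute

41.73 mm/hour × 0.0393701 in/mm × 0.0166667 hour/minute = 0.0274 in/minute.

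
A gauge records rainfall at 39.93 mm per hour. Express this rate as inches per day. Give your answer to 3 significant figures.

37.7 in/day

39.93 mm/hour × 0.0393701 in/mm × 24 hour/day = 37.7 in/day.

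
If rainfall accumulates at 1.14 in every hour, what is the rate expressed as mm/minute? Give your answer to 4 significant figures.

1.14 in/hour × 25.4 mm/in × 0.0166667 hour/minute = 0.4826 mm/minute.

0.4826 mm/minute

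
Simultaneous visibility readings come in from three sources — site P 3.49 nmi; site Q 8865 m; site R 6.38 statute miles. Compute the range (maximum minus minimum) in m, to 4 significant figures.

site P: 3.49 nmi = 6463.48 m.
site R: 6.38 SM = 10267.61 m.
Spread: 10267.61 − 6463.48 = 3804 m.

3804 m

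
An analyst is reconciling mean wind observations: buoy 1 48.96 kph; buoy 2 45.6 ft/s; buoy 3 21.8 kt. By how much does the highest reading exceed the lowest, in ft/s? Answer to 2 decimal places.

buoy 1: 48.96 km/h = 44.6194 ft/s.
buoy 3: 21.8 kt = 36.7943 ft/s.
Spread: 45.6000 − 36.7943 = 8.81 ft/s.

8.81 ft/s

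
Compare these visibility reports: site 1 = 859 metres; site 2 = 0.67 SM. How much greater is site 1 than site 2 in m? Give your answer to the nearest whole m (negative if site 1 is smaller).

site 2: 0.67 SM = 1078.26 m.
Difference: 859.00 − 1078.26 = -219 m.

-219 m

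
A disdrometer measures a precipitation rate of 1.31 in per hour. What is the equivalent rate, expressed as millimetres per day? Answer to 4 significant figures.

798.6 mm/day

1.31 in/hour × 25.4 mm/in × 24 hour/day = 798.6 mm/day.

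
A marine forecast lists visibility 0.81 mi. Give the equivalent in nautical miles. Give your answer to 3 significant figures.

0.704 nmi

1 SM = 0.868976 nmi, so 0.81 × 0.868976 = 0.704 nmi.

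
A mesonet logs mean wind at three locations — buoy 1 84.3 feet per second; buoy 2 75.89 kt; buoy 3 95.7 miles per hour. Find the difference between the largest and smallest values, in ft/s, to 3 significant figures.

56.1 ft/s

buoy 2: 75.89 kt = 128.088 ft/s.
buoy 3: 95.7 mph = 140.360 ft/s.
Spread: 140.360 − 84.300 = 56.1 ft/s.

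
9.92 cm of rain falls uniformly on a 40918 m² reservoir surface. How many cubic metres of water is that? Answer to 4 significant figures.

4059 cubic metres

Depth: 9.92 cm × 10 = 99.2 mm.
1 mm over 1 m² is 1 L, so volume = 99.2 × 40918 = 4059065.6 L = 4059 m³.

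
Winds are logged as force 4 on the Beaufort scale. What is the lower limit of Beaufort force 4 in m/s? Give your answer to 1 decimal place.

Beaufort 4 (moderate breeze) spans 5.5–7.9 m/s.

5.5 m/s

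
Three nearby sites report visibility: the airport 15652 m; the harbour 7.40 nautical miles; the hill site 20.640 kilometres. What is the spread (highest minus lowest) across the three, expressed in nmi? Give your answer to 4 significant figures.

the airport: 15652 m = 8.45140 nmi.
the hill site: 20.640 km = 11.14471 nmi.
Spread: 11.14471 − 7.40000 = 3.745 nmi.

3.745 nmi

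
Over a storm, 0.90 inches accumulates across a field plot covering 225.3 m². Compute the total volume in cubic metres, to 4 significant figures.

5.150 cubic metres

Depth: 0.90 in × 25.4 = 22.86 mm.
1 mm over 1 m² is 1 L, so volume = 22.86 × 225.3 = 5150.358 L = 5.150 m³.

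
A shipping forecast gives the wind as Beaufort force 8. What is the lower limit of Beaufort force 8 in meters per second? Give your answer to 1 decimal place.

Beaufort 8 (gale) spans 17.2–20.7 m/s.

17.2 m/s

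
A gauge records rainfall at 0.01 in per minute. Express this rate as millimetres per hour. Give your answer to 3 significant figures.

0.01 in/minute × 25.4 mm/in × 60 minute/hour = 15.2 mm/hour.

15.2 mm/hour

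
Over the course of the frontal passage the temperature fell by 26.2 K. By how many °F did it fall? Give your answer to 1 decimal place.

For a temperature change the 32° offset cancels: Δ°F = 26.2 × 1.8 = 47.2 °F.

47.2 °F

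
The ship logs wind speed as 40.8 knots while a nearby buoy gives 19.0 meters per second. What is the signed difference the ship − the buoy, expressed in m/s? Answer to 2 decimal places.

1.99 m/s

the ship: 40.8 kt = 20.9893 m/s.
Difference: 20.9893 − 19.0000 = 1.99 m/s.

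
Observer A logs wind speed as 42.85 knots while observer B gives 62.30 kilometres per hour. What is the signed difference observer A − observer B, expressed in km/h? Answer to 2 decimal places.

observer A: 42.85 kt = 79.3582 km/h.
Difference: 79.3582 − 62.3000 = 17.06 km/h.

17.06 km/h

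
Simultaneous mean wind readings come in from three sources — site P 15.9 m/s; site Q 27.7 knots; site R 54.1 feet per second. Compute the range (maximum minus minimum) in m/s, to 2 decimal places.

2.24 m/s

site Q: 27.7 kt = 14.2501 m/s.
site R: 54.1 ft/s = 16.4897 m/s.
Spread: 16.4897 − 14.2501 = 2.24 m/s.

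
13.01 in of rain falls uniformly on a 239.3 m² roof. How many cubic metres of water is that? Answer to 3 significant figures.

79.1 cubic metres

Depth: 13.01 in × 25.4 = 330.454 mm.
1 mm over 1 m² is 1 L, so volume = 330.454 × 239.3 = 79077.642 L = 79.1 m³.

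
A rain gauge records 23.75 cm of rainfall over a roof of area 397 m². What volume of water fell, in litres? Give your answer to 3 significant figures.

94300 litres

Depth: 23.75 cm × 10 = 237.5 mm.
1 mm over 1 m² is 1 L, so volume = 237.5 × 397 = 94287.5 L ≈ 94300 L.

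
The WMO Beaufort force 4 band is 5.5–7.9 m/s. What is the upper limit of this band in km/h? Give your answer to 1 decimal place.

28.4 km/h

5.5–7.9 m/s × 3.6 = 19.8–28.4 km/h.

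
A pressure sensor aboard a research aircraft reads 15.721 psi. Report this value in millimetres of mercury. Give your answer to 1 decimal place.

813.0 mmHg

1 psi = 51.7149 mmHg, so 15.721 × 51.7149 = 813.0 mmHg.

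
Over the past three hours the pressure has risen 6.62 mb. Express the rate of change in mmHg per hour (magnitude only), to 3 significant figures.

6.62 mb / 3 h × 0.750062 mmHg/mb = 1.66 mmHg/h.

1.66 mmHg per hour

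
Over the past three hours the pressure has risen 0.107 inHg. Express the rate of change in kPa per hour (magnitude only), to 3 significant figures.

0.107 inHg / 3 h × 3.38639 kPa/inHg = 0.121 kPa/h.

0.121 kPa per hour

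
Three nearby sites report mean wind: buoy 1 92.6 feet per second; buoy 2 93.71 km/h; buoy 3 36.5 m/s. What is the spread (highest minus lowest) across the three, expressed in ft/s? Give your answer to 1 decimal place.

buoy 2: 93.71 km/h = 85.402 ft/s.
buoy 3: 36.5 m/s = 119.751 ft/s.
Spread: 119.751 − 85.402 = 34.3 ft/s.

34.3 ft/s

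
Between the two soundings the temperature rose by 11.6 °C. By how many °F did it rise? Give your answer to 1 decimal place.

A change of 1 °C equals a change of 1.8 °F: Δ°F = 11.6 × 1.8 = 20.9 °F.

20.9 °F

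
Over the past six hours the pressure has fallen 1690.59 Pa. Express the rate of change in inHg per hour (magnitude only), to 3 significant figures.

1690.59 Pa / 6 h × 0.0002953 inHg/Pa = 0.0832 inHg/h.

0.0832 inHg per hour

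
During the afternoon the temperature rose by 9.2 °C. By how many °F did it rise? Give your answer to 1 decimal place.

16.6 °F

For a temperature change the 32° offset cancels: Δ°F = 9.2 × 1.8 = 16.6 °F.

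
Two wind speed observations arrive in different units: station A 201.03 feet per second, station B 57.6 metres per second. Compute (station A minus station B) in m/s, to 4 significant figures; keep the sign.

3.674 m/s

station A: 201.03 ft/s = 61.27394 m/s.
Difference: 61.27394 − 57.60000 = 3.674 m/s.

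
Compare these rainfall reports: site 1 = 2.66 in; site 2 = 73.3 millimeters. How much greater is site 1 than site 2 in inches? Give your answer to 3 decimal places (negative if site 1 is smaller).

site 2: 73.3 mm = 2.88583 in.
Difference: 2.66000 − 2.88583 = -0.226 in.

-0.226 in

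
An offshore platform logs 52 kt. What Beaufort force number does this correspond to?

52 kt lies in the Beaufort 10 band (storm, 48–55 kt).

Beaufort force 10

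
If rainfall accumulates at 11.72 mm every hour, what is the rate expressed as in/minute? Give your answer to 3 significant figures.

11.72 mm/hour × 0.0393701 in/mm × 0.0166667 hour/minute = 0.00769 in/minute.

0.00769 in/minute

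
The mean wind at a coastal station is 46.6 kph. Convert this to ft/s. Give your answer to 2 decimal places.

1 km/h = 0.911344 ft/s, so 46.6 × 0.911344 = 42.47 ft/s.

42.47 ft/s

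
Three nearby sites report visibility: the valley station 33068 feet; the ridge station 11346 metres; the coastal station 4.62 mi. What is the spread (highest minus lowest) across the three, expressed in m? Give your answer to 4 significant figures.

3911 m

the valley station: 33068 ft = 10079.13 m.
the coastal station: 4.62 SM = 7435.17 m.
Spread: 11346.00 − 7435.17 = 3911 m.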